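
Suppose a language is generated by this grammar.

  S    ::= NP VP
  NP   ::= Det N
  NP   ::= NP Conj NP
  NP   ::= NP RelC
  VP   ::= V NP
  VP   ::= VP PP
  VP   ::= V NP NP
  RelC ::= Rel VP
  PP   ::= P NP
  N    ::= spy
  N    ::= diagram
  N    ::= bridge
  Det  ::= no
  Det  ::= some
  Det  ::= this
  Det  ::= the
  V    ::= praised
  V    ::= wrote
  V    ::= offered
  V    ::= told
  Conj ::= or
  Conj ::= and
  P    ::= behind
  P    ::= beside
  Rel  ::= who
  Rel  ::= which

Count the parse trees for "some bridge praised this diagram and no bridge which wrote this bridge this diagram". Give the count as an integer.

Two of the 4 distinct bracketings:
[S [NP [Det some] [N bridge]] [VP [V praised] [NP [NP [Det this] [N diagram]] [Conj and] [NP [NP [Det no] [N bridge]] [RelC [Rel which] [VP [V wrote] [NP [Det this] [N bridge]] [NP [Det this] [N diagram]]]]]]]]
[S [NP [Det some] [N bridge]] [VP [V praised] [NP [NP [NP [Det this] [N diagram]] [Conj and] [NP [Det no] [N bridge]]] [RelC [Rel which] [VP [V wrote] [NP [Det this] [N bridge]] [NP [Det this] [N diagram]]]]]]]
The trees differ in how a recursive rule is bracketed over the same span.

4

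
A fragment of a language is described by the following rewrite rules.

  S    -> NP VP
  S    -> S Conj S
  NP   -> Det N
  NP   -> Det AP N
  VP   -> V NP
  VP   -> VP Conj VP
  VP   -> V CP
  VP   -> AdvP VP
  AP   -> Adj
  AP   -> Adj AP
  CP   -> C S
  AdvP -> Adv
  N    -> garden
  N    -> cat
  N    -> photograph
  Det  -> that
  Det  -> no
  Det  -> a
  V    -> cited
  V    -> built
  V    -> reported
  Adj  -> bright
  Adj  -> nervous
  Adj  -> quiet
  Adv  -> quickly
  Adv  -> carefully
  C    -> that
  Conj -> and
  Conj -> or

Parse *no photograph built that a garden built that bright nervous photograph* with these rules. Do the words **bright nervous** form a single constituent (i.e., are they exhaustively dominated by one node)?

[S [NP [Det no] [N photograph]] [VP [V built] [CP [C that] [S [NP [Det a] [N garden]] [VP [V built] [NP [Det that] [AP [Adj bright] [AP [Adj nervous]]] [N photograph]]]]]]]
The words 'bright nervous' are exhaustively dominated by a single AP node (built by AP → Adj AP), so they form a constituent.

Yes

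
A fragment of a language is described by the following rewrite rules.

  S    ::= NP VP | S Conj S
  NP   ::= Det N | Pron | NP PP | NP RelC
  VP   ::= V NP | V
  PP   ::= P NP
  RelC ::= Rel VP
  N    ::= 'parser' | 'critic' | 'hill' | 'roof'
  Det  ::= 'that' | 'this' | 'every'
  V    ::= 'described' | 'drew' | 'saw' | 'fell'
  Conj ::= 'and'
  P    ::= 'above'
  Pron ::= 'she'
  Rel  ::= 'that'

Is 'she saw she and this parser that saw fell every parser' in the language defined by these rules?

[S [S [NP [Pron she]] [VP [V saw] [NP [Pron she]]]] [Conj and] [S [NP [NP [Det this] [N parser]] [RelC [Rel that] [VP [V saw]]]] [VP [V fell] [NP [Det every] [N parser]]]]]
Each bracket corresponds to one application of a listed rule, so the string is derivable from S.

Grammatical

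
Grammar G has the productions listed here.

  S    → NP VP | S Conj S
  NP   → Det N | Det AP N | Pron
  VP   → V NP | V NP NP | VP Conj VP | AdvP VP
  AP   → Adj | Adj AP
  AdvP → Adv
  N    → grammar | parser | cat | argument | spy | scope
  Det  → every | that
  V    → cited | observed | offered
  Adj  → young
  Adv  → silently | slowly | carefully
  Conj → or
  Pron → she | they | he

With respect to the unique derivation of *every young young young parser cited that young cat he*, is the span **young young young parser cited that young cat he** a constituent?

[S [NP [Det every] [AP [Adj young] [AP [Adj young] [AP [Adj young]]]] [N parser]] [VP [V cited] [NP [Det that] [AP [Adj young]] [N cat]] [NP [Pron he]]]]
The smallest constituent containing 'young young young parser cited that young cat he' is the S spanning 'every young young young parser cited that young cat he'; no single node in the tree dominates exactly the given words.

No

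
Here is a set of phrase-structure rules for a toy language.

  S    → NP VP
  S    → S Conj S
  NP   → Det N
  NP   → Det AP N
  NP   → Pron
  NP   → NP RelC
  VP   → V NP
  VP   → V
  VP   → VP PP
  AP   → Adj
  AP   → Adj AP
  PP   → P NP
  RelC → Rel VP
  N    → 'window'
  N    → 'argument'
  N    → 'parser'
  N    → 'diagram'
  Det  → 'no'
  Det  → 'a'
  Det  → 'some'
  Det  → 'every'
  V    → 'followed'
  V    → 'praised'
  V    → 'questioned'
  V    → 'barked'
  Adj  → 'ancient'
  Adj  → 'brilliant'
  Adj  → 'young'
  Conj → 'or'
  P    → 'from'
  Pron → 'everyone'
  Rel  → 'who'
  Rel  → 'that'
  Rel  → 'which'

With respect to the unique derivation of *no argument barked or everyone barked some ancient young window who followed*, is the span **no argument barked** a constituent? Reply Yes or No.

Yes

[S [S [NP [Det no] [N argument]] [VP [V barked]]] [Conj or] [S [NP [Pron everyone]] [VP [V barked] [NP [NP [Det some] [AP [Adj ancient] [AP [Adj young]]] [N window]] [RelC [Rel who] [VP [V followed]]]]]]]
The words 'no argument barked' are exhaustively dominated by a single S node (built by S → NP VP), so they form a constituent.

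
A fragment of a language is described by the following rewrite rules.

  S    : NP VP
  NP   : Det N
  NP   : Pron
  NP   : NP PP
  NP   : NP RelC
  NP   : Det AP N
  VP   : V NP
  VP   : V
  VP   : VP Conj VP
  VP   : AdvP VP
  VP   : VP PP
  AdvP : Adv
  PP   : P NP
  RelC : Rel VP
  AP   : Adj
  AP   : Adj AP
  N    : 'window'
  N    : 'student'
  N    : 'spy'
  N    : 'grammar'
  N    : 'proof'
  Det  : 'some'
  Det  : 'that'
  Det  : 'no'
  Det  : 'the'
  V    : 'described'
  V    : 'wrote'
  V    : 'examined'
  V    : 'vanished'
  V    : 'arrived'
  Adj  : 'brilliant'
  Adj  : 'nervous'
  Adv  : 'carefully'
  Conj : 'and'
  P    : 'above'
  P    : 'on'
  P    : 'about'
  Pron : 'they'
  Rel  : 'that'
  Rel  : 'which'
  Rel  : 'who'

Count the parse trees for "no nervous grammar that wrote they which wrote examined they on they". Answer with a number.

4

Two of the 4 distinct bracketings:
[S [NP [NP [Det no] [AP [Adj nervous]] [N grammar]] [RelC [Rel that] [VP [V wrote] [NP [NP [Pron they]] [RelC [Rel which] [VP [V wrote]]]]]]] [VP [V examined] [NP [NP [Pron they]] [PP [P on] [NP [Pron they]]]]]]
[S [NP [NP [Det no] [AP [Adj nervous]] [N grammar]] [RelC [Rel that] [VP [V wrote] [NP [NP [Pron they]] [RelC [Rel which] [VP [V wrote]]]]]]] [VP [VP [V examined] [NP [Pron they]]] [PP [P on] [NP [Pron they]]]]]
The difference turns on whether NP → NP PP is used at the relevant span, versus an alternative expansion of NP.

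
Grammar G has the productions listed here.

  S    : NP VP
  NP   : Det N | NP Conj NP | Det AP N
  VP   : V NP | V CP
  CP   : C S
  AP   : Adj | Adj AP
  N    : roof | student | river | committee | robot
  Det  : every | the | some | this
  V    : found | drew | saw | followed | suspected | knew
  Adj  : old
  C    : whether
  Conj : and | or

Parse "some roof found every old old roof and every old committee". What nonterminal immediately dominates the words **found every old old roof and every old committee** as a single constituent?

VP

[S [NP [Det some] [N roof]] [VP [V found] [NP [NP [Det every] [AP [Adj old] [AP [Adj old]]] [N roof]] [Conj and] [NP [Det every] [AP [Adj old]] [N committee]]]]]
The span 'found every old old roof and every old committee' is the VP node built by VP → V NP.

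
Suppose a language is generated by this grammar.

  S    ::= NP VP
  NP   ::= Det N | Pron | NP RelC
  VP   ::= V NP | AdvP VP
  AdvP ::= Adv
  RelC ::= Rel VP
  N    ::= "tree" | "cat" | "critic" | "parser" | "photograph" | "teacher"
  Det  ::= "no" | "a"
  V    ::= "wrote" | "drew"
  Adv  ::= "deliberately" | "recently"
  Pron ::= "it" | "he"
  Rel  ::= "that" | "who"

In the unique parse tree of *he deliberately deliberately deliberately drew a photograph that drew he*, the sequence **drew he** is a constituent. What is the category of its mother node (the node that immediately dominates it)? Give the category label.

S
  NP
    Pron: he
  VP
    AdvP
      Adv: deliberately
    VP
      AdvP
        Adv: deliberately
      VP
        AdvP
          Adv: deliberately
        VP
          V: drew
          NP
            NP
              Det: a
              N: photograph
            RelC
              Rel: that
              VP
                V: drew
                NP
                  Pron: he
The span 'drew he' is the VP node built by VP → V NP.
Its mother is the RelC built by RelC → Rel VP.

RelC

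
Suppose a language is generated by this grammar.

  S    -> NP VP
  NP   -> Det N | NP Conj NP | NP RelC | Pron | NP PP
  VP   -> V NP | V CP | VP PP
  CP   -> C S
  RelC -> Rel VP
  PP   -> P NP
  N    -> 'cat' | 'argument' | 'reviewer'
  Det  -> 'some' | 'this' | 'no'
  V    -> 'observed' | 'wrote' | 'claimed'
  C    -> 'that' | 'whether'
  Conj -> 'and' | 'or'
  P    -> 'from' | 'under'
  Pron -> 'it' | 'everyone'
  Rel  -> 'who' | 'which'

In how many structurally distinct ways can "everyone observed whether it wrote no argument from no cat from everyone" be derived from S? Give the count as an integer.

Two of the 9 distinct bracketings:
[S [NP [Pron everyone]] [VP [V observed] [CP [C whether] [S [NP [Pron it]] [VP [V wrote] [NP [NP [Det no] [N argument]] [PP [P from] [NP [NP [Det no] [N cat]] [PP [P from] [NP [Pron everyone]]]]]]]]]]]
[S [NP [Pron everyone]] [VP [V observed] [CP [C whether] [S [NP [Pron it]] [VP [V wrote] [NP [NP [NP [Det no] [N argument]] [PP [P from] [NP [Det no] [N cat]]]] [PP [P from] [NP [Pron everyone]]]]]]]]]
The trees differ in how a recursive rule is bracketed over the same span.

9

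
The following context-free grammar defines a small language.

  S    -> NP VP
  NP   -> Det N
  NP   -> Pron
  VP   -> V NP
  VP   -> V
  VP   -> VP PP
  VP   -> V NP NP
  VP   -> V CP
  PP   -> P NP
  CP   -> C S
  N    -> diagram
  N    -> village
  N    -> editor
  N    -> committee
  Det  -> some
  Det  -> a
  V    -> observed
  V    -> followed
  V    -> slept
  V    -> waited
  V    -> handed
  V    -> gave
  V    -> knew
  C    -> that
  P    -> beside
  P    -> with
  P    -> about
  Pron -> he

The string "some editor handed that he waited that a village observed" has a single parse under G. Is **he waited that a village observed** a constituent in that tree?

Yes

[S [NP [Det some] [N editor]] [VP [V handed] [CP [C that] [S [NP [Pron he]] [VP [V waited] [CP [C that] [S [NP [Det a] [N village]] [VP [V observed]]]]]]]]]
The words 'he waited that a village observed' are exhaustively dominated by a single S node (built by S → NP VP), so they form a constituent.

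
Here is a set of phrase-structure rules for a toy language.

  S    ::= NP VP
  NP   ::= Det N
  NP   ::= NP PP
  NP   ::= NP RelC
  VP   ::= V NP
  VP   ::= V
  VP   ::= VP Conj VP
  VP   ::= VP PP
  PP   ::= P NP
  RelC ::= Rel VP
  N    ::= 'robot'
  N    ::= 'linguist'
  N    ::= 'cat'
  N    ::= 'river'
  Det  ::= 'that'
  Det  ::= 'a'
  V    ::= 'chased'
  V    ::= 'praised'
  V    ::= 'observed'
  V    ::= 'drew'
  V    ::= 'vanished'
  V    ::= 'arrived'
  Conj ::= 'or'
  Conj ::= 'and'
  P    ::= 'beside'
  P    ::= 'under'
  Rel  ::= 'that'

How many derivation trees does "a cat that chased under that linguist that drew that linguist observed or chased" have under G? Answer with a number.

Two of the 4 distinct bracketings:
[S [NP [NP [NP [Det a] [N cat]] [RelC [Rel that] [VP [V chased]]]] [PP [P under] [NP [NP [Det that] [N linguist]] [RelC [Rel that] [VP [V drew] [NP [Det that] [N linguist]]]]]]] [VP [VP [V observed]] [Conj or] [VP [V chased]]]]
[S [NP [NP [Det a] [N cat]] [RelC [Rel that] [VP [VP [V chased]] [PP [P under] [NP [NP [Det that] [N linguist]] [RelC [Rel that] [VP [V drew] [NP [Det that] [N linguist]]]]]]]]] [VP [VP [V observed]] [Conj or] [VP [V chased]]]]
The difference turns on whether NP → NP PP is used at the relevant span, versus an alternative expansion of NP.

4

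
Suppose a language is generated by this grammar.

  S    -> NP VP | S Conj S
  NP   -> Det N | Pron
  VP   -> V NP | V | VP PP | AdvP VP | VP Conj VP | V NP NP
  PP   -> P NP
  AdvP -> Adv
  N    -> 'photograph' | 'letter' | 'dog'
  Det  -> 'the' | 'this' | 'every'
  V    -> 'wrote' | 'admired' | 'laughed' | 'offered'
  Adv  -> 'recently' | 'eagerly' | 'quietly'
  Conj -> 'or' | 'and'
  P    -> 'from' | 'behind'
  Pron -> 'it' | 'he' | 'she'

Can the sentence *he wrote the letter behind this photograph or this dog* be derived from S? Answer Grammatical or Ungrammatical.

For S → NP VP, the only prefix that parses as NP is 'he', but the remainder 'wrote the letter behind this photograph or this dog' is not a VP under these rules. The alternative S rule S → S Conj S likewise has no satisfying split.

Ungrammatical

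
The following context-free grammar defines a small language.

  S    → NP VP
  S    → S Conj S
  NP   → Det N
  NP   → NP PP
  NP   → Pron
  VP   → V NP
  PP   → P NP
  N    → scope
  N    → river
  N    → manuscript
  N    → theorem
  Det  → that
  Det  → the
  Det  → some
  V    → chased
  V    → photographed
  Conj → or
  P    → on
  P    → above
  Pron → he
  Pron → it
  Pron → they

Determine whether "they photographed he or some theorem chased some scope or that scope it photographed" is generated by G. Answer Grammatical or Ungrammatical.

Ungrammatical

An N word can never sit immediately before a Pron word in any string this grammar generates, so the substring 'scope it' rules out a derivation.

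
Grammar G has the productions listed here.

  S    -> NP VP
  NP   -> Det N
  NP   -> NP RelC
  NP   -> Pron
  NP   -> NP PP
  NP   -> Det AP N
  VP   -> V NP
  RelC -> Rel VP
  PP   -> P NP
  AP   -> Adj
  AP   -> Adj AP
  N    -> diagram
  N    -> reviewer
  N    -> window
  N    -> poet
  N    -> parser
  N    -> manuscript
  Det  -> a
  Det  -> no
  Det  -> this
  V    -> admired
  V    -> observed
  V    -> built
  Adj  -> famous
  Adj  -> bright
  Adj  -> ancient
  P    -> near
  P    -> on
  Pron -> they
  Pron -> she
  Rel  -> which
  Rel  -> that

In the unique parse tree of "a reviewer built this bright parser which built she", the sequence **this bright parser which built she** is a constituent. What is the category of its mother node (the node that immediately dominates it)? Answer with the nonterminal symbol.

[S [NP [Det a] [N reviewer]] [VP [V built] [NP [NP [Det this] [AP [Adj bright]] [N parser]] [RelC [Rel which] [VP [V built] [NP [Pron she]]]]]]]
The span 'this bright parser which built she' is the NP node built by NP → NP RelC.
Its mother is the VP built by VP → V NP.

VP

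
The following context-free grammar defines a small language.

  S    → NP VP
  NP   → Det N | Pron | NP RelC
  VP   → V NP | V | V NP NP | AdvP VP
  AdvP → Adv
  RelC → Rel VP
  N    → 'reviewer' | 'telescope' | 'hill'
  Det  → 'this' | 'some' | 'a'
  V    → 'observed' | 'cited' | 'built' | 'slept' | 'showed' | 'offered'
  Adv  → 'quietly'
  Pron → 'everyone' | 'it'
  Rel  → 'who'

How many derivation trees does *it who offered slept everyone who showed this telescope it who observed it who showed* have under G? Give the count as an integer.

9

Two of the 9 distinct bracketings:
[S [NP [NP [Pron it]] [RelC [Rel who] [VP [V offered]]]] [VP [V slept] [NP [NP [Pron everyone]] [RelC [Rel who] [VP [V showed] [NP [Det this] [N telescope]] [NP [NP [Pron it]] [RelC [Rel who] [VP [V observed] [NP [NP [Pron it]] [RelC [Rel who] [VP [V showed]]]]]]]]]]]]
[S [NP [NP [Pron it]] [RelC [Rel who] [VP [V offered]]]] [VP [V slept] [NP [NP [Pron everyone]] [RelC [Rel who] [VP [V showed] [NP [Det this] [N telescope]] [NP [NP [NP [Pron it]] [RelC [Rel who] [VP [V observed] [NP [Pron it]]]]] [RelC [Rel who] [VP [V showed]]]]]]]]]
The trees differ in how a recursive rule is bracketed over the same span.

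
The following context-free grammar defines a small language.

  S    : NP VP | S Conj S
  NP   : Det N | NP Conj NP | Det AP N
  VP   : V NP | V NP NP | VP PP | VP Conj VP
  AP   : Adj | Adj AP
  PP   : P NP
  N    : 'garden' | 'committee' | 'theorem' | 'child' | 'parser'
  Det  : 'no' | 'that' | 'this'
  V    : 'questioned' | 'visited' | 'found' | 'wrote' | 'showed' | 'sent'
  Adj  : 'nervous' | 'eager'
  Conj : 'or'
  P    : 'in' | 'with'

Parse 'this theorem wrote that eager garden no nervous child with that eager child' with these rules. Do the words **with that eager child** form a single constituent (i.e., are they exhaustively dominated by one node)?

[S [NP [Det this] [N theorem]] [VP [VP [V wrote] [NP [Det that] [AP [Adj eager]] [N garden]] [NP [Det no] [AP [Adj nervous]] [N child]]] [PP [P with] [NP [Det that] [AP [Adj eager]] [N child]]]]]
The words 'with that eager child' are exhaustively dominated by a single PP node (built by PP → P NP), so they form a constituent.

Yes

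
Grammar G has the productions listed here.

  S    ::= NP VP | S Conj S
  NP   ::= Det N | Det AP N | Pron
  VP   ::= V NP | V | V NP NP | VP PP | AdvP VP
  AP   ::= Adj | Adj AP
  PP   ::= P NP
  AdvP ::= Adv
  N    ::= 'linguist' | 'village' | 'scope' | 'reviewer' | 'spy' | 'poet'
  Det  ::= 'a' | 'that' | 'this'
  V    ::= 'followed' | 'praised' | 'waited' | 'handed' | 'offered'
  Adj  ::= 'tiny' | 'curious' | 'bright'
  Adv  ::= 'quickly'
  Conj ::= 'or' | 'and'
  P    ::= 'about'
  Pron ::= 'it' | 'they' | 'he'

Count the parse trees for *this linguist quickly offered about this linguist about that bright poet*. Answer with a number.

3

Two of the 3 distinct bracketings:
[S [NP [Det this] [N linguist]] [VP [VP [VP [AdvP [Adv quickly]] [VP [V offered]]] [PP [P about] [NP [Det this] [N linguist]]]] [PP [P about] [NP [Det that] [AP [Adj bright]] [N poet]]]]]
[S [NP [Det this] [N linguist]] [VP [VP [AdvP [Adv quickly]] [VP [VP [V offered]] [PP [P about] [NP [Det this] [N linguist]]]]] [PP [P about] [NP [Det that] [AP [Adj bright]] [N poet]]]]]
The trees differ in how a recursive rule is bracketed over the same span.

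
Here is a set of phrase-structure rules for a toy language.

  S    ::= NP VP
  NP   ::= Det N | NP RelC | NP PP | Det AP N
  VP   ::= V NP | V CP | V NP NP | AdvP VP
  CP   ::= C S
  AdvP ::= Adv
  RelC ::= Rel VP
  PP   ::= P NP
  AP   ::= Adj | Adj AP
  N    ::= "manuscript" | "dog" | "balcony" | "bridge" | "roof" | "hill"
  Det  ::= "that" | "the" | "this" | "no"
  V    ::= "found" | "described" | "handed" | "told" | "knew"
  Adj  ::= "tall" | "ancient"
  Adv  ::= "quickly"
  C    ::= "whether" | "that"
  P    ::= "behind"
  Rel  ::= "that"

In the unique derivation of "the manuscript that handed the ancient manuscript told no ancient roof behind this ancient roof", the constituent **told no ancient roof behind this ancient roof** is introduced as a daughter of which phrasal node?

S

[S [NP [NP [Det the] [N manuscript]] [RelC [Rel that] [VP [V handed] [NP [Det the] [AP [Adj ancient]] [N manuscript]]]]] [VP [V told] [NP [NP [Det no] [AP [Adj ancient]] [N roof]] [PP [P behind] [NP [Det this] [AP [Adj ancient]] [N roof]]]]]]
The span 'told no ancient roof behind this ancient roof' is the VP node built by VP → V NP.
Its mother is the S built by S → NP VP.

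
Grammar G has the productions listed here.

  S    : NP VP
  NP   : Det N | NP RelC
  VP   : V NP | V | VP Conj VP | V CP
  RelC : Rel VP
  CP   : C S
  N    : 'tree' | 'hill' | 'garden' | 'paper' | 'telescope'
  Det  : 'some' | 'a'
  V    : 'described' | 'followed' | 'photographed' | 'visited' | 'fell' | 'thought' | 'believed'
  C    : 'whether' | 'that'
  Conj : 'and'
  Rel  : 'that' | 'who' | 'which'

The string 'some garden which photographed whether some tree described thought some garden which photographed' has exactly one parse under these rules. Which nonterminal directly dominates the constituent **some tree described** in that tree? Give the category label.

S
  NP
    NP
      Det: some
      N: garden
    RelC
      Rel: which
      VP
        V: photographed
        CP
          C: whether
          S
            NP
              Det: some
              N: tree
            VP
              V: described
  VP
    V: thought
    NP
      NP
        Det: some
        N: garden
      RelC
        Rel: which
        VP
          V: photographed
The span 'some tree described' is the S node built by S → NP VP.
Its mother is the CP built by CP → C S.

CP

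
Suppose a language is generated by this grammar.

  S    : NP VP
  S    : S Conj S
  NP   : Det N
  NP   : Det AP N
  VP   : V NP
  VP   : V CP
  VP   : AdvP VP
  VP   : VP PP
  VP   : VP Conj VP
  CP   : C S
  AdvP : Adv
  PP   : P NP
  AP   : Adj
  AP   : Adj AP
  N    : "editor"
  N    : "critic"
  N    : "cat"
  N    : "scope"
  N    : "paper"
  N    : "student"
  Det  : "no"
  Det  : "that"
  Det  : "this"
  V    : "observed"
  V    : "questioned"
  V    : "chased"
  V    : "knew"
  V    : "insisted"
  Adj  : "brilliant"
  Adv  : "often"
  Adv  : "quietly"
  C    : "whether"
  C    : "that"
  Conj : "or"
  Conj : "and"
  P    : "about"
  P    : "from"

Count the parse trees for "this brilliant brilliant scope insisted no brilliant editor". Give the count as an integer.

1

[S [NP [Det this] [AP [Adj brilliant] [AP [Adj brilliant]]] [N scope]] [VP [V insisted] [NP [Det no] [AP [Adj brilliant]] [N editor]]]]
No rule offers an alternative attachment or grouping for any span, so this is the only derivation.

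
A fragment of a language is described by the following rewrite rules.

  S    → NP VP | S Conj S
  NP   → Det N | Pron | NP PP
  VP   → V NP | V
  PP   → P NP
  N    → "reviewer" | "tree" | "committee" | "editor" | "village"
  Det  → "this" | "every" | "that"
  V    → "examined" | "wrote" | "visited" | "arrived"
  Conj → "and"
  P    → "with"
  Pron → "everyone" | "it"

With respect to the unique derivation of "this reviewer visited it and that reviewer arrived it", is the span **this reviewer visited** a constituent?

No

[S [S [NP [Det this] [N reviewer]] [VP [V visited] [NP [Pron it]]]] [Conj and] [S [NP [Det that] [N reviewer]] [VP [V arrived] [NP [Pron it]]]]]
The smallest constituent containing 'this reviewer visited' is the S spanning 'this reviewer visited it'; no single node in the tree dominates exactly the given words.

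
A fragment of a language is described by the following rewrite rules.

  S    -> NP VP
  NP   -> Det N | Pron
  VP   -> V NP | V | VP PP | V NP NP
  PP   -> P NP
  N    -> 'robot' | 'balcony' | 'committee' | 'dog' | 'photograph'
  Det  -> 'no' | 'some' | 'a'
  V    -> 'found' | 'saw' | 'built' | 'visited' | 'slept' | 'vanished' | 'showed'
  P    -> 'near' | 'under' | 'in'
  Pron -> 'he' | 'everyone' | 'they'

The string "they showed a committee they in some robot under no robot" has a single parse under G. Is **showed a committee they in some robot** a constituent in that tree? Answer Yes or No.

Yes

[S [NP [Pron they]] [VP [VP [VP [V showed] [NP [Det a] [N committee]] [NP [Pron they]]] [PP [P in] [NP [Det some] [N robot]]]] [PP [P under] [NP [Det no] [N robot]]]]]
The words 'showed a committee they in some robot' are exhaustively dominated by a single VP node (built by VP → VP PP), so they form a constituent.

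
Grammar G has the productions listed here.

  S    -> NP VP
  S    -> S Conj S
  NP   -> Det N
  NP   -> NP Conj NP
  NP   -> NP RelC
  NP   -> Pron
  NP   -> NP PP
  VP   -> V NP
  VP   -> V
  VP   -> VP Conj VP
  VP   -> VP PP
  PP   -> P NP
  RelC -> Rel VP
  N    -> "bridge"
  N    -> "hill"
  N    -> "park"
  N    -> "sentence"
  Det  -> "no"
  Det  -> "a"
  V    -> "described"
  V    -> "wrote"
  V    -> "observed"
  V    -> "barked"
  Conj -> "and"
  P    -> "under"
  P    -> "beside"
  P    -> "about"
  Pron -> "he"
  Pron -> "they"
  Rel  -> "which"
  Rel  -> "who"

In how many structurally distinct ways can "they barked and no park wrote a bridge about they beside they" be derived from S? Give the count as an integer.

5

Two of the 5 distinct bracketings:
[S [S [NP [Pron they]] [VP [V barked]]] [Conj and] [S [NP [Det no] [N park]] [VP [V wrote] [NP [NP [Det a] [N bridge]] [PP [P about] [NP [NP [Pron they]] [PP [P beside] [NP [Pron they]]]]]]]]]
[S [S [NP [Pron they]] [VP [V barked]]] [Conj and] [S [NP [Det no] [N park]] [VP [V wrote] [NP [NP [NP [Det a] [N bridge]] [PP [P about] [NP [Pron they]]]] [PP [P beside] [NP [Pron they]]]]]]]
The trees differ in how a recursive rule is bracketed over the same span.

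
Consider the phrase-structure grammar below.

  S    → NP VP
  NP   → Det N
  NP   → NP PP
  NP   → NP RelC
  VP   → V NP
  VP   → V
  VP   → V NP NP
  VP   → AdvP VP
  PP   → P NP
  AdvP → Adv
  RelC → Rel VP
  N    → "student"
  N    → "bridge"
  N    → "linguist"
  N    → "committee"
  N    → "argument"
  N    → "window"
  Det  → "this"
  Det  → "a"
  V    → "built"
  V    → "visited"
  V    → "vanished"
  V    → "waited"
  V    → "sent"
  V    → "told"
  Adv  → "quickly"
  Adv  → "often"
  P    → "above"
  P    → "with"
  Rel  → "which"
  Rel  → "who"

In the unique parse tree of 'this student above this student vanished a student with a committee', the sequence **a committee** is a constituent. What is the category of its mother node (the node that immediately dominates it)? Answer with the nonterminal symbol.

PP

S
  NP
    NP
      Det: this
      N: student
    PP
      P: above
      NP
        Det: this
        N: student
  VP
    V: vanished
    NP
      NP
        Det: a
        N: student
      PP
        P: with
        NP
          Det: a
          N: committee
The span 'a committee' is the NP node built by NP → Det N.
Its mother is the PP built by PP → P NP.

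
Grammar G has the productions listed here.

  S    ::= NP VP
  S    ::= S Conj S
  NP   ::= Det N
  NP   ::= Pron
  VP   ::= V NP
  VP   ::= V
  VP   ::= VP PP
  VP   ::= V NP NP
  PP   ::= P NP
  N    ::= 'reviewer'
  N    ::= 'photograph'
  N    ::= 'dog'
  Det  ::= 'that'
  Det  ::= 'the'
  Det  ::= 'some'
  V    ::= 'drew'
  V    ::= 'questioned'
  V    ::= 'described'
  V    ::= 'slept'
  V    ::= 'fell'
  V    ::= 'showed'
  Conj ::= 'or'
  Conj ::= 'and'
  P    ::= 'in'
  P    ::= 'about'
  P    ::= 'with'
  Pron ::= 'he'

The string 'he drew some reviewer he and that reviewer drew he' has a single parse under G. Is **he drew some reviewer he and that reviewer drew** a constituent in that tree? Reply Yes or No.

No

[S [S [NP [Pron he]] [VP [V drew] [NP [Det some] [N reviewer]] [NP [Pron he]]]] [Conj and] [S [NP [Det that] [N reviewer]] [VP [V drew] [NP [Pron he]]]]]
The smallest constituent containing 'he drew some reviewer he and that reviewer drew' is the S spanning 'he drew some reviewer he and that reviewer drew he'; no single node in the tree dominates exactly the given words.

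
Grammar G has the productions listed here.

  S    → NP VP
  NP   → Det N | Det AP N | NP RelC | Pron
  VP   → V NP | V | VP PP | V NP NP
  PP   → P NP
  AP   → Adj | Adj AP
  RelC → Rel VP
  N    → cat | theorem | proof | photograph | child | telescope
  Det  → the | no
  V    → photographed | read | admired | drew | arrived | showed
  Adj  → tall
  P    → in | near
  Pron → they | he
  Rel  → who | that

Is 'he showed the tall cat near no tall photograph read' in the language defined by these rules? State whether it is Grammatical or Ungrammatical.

For S → NP VP, the only prefix that parses as NP is 'he', but the remainder 'showed the tall cat near no tall photograph read' is not a VP under these rules.

Ungrammatical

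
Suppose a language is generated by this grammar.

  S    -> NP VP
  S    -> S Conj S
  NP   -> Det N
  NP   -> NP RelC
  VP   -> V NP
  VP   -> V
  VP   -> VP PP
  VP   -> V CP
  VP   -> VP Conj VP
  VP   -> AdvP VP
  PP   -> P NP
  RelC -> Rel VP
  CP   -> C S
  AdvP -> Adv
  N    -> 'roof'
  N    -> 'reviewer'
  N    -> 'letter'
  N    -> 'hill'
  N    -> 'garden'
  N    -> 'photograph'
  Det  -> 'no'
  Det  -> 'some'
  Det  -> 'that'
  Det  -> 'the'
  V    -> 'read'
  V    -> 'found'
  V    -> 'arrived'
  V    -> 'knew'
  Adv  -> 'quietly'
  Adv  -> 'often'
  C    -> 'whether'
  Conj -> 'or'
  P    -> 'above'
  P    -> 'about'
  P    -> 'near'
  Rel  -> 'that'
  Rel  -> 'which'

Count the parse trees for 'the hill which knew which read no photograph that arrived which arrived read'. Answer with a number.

3

Two of the 3 distinct bracketings:
[S [NP [NP [NP [Det the] [N hill]] [RelC [Rel which] [VP [V knew]]]] [RelC [Rel which] [VP [V read] [NP [NP [NP [Det no] [N photograph]] [RelC [Rel that] [VP [V arrived]]]] [RelC [Rel which] [VP [V arrived]]]]]]] [VP [V read]]]
[S [NP [NP [NP [NP [Det the] [N hill]] [RelC [Rel which] [VP [V knew]]]] [RelC [Rel which] [VP [V read] [NP [NP [Det no] [N photograph]] [RelC [Rel that] [VP [V arrived]]]]]]] [RelC [Rel which] [VP [V arrived]]]] [VP [V read]]]
The trees differ in how a recursive rule is bracketed over the same span.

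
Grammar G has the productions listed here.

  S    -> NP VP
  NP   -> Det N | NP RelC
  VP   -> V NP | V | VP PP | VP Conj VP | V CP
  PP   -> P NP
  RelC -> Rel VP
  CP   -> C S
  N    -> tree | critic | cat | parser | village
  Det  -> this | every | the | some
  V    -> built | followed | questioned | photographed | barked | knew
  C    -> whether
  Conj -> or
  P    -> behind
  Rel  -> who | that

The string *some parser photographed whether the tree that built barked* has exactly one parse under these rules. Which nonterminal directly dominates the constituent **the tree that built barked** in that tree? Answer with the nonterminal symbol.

CP

S
  NP
    Det: some
    N: parser
  VP
    V: photographed
    CP
      C: whether
      S
        NP
          NP
            Det: the
            N: tree
          RelC
            Rel: that
            VP
              V: built
        VP
          V: barked
The span 'the tree that built barked' is the S node built by S → NP VP.
Its mother is the CP built by CP → C S.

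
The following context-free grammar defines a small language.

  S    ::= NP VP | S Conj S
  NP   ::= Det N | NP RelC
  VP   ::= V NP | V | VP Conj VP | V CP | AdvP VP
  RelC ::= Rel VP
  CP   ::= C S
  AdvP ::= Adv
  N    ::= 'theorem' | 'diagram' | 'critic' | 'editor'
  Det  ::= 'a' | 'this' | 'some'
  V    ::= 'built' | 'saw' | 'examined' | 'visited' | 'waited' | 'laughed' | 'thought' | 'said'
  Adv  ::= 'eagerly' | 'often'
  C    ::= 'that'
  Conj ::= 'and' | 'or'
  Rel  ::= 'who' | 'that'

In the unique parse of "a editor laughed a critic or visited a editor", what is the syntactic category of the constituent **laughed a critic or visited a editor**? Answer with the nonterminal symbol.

S
  NP
    Det: a
    N: editor
  VP
    VP
      V: laughed
      NP
        Det: a
        N: critic
    Conj: or
    VP
      V: visited
      NP
        Det: a
        N: editor
The span 'laughed a critic or visited a editor' is the VP node built by VP → VP Conj VP.

VP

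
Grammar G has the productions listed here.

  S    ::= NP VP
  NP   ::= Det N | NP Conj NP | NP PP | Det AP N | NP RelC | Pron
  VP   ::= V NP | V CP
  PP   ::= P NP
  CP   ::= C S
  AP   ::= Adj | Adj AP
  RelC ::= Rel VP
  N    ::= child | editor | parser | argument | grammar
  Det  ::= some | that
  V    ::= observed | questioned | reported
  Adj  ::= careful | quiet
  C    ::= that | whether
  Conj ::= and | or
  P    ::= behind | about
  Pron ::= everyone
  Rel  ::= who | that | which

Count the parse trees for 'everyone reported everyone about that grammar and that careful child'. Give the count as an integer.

The two bracketings:
[S [NP [Pron everyone]] [VP [V reported] [NP [NP [NP [Pron everyone]] [PP [P about] [NP [Det that] [N grammar]]]] [Conj and] [NP [Det that] [AP [Adj careful]] [N child]]]]]
[S [NP [Pron everyone]] [VP [V reported] [NP [NP [Pron everyone]] [PP [P about] [NP [NP [Det that] [N grammar]] [Conj and] [NP [Det that] [AP [Adj careful]] [N child]]]]]]]
The trees differ in how a recursive rule is bracketed over the same span.

2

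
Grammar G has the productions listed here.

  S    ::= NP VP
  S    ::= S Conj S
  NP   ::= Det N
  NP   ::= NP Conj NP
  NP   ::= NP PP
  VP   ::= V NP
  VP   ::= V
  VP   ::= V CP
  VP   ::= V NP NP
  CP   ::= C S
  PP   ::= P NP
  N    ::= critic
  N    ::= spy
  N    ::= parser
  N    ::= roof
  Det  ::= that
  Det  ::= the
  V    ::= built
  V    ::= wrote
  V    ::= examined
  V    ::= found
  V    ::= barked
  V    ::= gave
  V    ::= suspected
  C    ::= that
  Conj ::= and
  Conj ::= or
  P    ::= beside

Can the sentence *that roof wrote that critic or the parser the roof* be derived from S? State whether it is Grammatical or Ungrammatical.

Grammatical

[S [NP [Det that] [N roof]] [VP [V wrote] [NP [NP [Det that] [N critic]] [Conj or] [NP [Det the] [N parser]]] [NP [Det the] [N roof]]]]
The bracketing above is licensed at every node by one of the given productions, with S at the root.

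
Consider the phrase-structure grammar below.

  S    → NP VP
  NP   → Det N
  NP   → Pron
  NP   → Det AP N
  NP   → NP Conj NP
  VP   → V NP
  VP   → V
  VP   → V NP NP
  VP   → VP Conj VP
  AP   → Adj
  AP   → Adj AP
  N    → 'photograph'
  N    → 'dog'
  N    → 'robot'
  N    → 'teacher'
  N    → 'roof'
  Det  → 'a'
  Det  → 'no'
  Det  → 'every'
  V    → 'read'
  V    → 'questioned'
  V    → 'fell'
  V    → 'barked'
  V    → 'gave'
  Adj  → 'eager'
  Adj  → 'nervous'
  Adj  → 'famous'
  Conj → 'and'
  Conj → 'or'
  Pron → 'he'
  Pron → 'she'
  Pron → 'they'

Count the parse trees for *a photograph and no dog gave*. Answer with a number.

1

[S [NP [NP [Det a] [N photograph]] [Conj and] [NP [Det no] [N dog]]] [VP [V gave]]]
No rule offers an alternative attachment or grouping for any span, so this is the only derivation.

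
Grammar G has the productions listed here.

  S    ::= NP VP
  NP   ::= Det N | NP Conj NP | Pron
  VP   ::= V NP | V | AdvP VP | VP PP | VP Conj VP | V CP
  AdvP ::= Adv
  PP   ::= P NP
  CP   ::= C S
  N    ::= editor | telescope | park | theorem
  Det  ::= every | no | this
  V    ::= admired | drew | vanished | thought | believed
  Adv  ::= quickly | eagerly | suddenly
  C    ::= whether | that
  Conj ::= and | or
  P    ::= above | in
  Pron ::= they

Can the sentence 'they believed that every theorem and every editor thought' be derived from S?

Grammatical

[S [NP [Pron they]] [VP [V believed] [CP [C that] [S [NP [NP [Det every] [N theorem]] [Conj and] [NP [Det every] [N editor]]] [VP [V thought]]]]]]
Every word is introduced by a lexical rule and the phrasal rules combine the resulting categories into a single S.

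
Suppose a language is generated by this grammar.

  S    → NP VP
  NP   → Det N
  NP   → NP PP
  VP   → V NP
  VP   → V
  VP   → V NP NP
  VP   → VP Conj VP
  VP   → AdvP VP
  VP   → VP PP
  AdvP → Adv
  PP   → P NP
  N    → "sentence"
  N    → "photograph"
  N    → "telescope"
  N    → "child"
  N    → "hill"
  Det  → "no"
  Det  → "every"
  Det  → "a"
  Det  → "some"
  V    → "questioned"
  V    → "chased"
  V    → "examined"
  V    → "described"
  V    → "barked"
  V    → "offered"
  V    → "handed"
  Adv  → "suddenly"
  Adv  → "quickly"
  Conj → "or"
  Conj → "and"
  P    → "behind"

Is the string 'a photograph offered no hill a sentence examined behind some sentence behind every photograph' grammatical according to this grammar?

For S → NP VP, the only prefix that parses as NP is 'a photograph', but the remainder 'offered no hill a sentence examined behind some sentence behind every photograph' is not a VP under these rules.

Ungrammatical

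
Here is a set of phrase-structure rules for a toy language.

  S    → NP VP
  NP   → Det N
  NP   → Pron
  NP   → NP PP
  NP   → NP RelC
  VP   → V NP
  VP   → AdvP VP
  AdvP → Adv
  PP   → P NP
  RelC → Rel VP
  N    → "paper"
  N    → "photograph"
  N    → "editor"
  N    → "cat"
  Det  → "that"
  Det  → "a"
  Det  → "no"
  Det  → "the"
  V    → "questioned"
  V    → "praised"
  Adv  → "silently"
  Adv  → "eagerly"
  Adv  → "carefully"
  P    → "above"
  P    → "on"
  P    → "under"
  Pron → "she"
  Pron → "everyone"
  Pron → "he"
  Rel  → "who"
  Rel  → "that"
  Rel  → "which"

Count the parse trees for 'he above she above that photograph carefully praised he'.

2

The two bracketings:
[S [NP [NP [Pron he]] [PP [P above] [NP [NP [Pron she]] [PP [P above] [NP [Det that] [N photograph]]]]]] [VP [AdvP [Adv carefully]] [VP [V praised] [NP [Pron he]]]]]
[S [NP [NP [NP [Pron he]] [PP [P above] [NP [Pron she]]]] [PP [P above] [NP [Det that] [N photograph]]]] [VP [AdvP [Adv carefully]] [VP [V praised] [NP [Pron he]]]]]
The trees differ in how a recursive rule is bracketed over the same span.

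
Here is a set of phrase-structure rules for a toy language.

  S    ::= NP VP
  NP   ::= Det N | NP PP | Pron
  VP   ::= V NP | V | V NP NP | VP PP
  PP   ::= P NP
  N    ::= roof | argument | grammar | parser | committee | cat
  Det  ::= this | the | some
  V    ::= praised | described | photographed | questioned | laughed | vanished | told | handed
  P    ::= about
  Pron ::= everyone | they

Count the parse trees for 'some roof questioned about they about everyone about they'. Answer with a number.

5

Two of the 5 distinct bracketings:
[S [NP [Det some] [N roof]] [VP [VP [V questioned]] [PP [P about] [NP [NP [Pron they]] [PP [P about] [NP [NP [Pron everyone]] [PP [P about] [NP [Pron they]]]]]]]]]
[S [NP [Det some] [N roof]] [VP [VP [V questioned]] [PP [P about] [NP [NP [NP [Pron they]] [PP [P about] [NP [Pron everyone]]]] [PP [P about] [NP [Pron they]]]]]]]
The trees differ in how a recursive rule is bracketed over the same span.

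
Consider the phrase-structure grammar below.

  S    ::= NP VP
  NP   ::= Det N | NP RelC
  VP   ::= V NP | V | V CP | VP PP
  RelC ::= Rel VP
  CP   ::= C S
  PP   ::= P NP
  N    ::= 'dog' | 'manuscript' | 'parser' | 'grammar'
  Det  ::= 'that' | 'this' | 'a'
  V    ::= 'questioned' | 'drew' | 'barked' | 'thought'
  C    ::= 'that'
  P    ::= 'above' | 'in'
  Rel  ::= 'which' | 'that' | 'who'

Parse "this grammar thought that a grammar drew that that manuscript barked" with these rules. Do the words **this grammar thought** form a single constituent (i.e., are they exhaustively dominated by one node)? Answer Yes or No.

No

[S [NP [Det this] [N grammar]] [VP [V thought] [CP [C that] [S [NP [Det a] [N grammar]] [VP [V drew] [CP [C that] [S [NP [Det that] [N manuscript]] [VP [V barked]]]]]]]]]
The smallest constituent containing 'this grammar thought' is the S spanning 'this grammar thought that a grammar drew that that manuscript barked'; no single node in the tree dominates exactly the given words.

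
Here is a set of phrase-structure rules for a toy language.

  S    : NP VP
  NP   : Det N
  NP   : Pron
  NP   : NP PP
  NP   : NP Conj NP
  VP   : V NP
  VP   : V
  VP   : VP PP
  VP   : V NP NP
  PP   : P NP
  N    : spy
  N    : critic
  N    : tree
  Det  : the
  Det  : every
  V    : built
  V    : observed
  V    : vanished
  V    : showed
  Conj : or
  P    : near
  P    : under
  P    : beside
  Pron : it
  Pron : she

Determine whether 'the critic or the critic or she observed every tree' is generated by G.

Grammatical

S
  NP
    NP
      Det: the
      N: critic
    Conj: or
    NP
      NP
        Det: the
        N: critic
      Conj: or
      NP
        Pron: she
  VP
    V: observed
    NP
      Det: every
      N: tree
The bracketing above is licensed at every node by one of the given productions, with S at the root.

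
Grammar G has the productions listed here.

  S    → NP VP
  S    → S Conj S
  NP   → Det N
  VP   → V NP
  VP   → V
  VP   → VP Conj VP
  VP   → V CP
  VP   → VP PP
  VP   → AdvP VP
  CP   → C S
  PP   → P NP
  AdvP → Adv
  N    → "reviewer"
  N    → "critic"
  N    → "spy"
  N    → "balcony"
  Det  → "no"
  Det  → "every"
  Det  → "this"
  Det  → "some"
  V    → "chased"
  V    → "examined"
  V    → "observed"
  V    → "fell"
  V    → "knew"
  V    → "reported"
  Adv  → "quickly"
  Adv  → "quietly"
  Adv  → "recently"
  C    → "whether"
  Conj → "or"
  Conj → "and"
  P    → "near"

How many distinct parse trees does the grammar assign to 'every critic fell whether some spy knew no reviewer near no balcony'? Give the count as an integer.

2

The two bracketings:
[S [NP [Det every] [N critic]] [VP [V fell] [CP [C whether] [S [NP [Det some] [N spy]] [VP [VP [V knew] [NP [Det no] [N reviewer]]] [PP [P near] [NP [Det no] [N balcony]]]]]]]]
[S [NP [Det every] [N critic]] [VP [VP [V fell] [CP [C whether] [S [NP [Det some] [N spy]] [VP [V knew] [NP [Det no] [N reviewer]]]]]] [PP [P near] [NP [Det no] [N balcony]]]]]
The trees differ in how a recursive rule is bracketed over the same span.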